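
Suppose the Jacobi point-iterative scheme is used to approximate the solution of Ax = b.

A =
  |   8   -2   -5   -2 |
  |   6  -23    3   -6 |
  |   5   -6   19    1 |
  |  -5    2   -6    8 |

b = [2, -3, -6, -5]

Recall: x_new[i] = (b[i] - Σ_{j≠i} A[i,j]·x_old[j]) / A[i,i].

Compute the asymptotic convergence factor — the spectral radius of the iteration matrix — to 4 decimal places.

Write A = D+L+U with D = diag(8, -23, 19, 8).
T_J = -D⁻¹(L+U): T[3,0] = -(-5)/(8) = +0.6250; T[3,3] = 0.
  T[0,:] = [+0.0000 +0.2500 +0.6250 +0.2500]
  T[1,:] = [+0.2609 +0.0000 +0.1304 -0.2609]
  T[2,:] = [-0.2632 +0.3158 +0.0000 -0.0526]
  T[3,:] = [+0.6250 -0.2500 +0.7500 +0.0000]
|roots of det(T-λI)|: 0.6129, 0.4756, 0.4756, 0.0449.
ρ = 0.6129; 0.6129 < 1, so it converges for any x₀.

0.6129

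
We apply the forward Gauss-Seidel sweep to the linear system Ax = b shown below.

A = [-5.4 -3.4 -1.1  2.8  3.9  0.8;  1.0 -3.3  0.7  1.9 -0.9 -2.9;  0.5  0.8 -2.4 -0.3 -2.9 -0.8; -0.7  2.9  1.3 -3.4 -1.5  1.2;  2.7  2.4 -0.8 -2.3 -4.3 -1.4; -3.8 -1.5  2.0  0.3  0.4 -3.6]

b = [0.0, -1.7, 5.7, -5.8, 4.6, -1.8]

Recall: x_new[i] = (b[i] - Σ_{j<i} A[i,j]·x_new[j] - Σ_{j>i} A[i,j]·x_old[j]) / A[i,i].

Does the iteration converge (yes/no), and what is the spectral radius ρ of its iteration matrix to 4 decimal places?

no, ρ = 1.1538

Split A = D + L + U, D = diag(-5.4, -3.3, -2.4, -3.4, -4.3, -3.6).
Gauss-Seidel: T = -(D+L)⁻¹U, row 0 first, T[0,1] = -(-3.4)/(-5.4) = -0.6296; later rows by forward substitution.
  T[0,:] = [+0.0000, -0.6296, -0.2037, +0.5185, +0.7222, +0.1481]
  T[1,:] = [+0.0000, -0.1908, +0.1504, +0.7329, -0.0539, -0.8339]
  T[2,:] = [+0.0000, -0.1948, +0.0077, +0.2273, -1.0758, -0.5804]
  T[3,:] = [+0.0000, -0.1076, +0.1732, +0.6053, -1.0472, -0.6108]
  T[4,:] = [+0.0000, -0.4081, -0.1380, +0.3686, +1.1837, -0.2633]
  T[5,:] = [+0.0000, +0.5816, +0.1557, -0.6350, -1.2933, -0.2115]
|eigenvalues of T|: 1.1538, 0.4305, 0.4139, 0.4139, 0.0297, 0.0000.
ρ(T) = max|λ| = 1.1538; 1.1538 > 1, so it fails to converge.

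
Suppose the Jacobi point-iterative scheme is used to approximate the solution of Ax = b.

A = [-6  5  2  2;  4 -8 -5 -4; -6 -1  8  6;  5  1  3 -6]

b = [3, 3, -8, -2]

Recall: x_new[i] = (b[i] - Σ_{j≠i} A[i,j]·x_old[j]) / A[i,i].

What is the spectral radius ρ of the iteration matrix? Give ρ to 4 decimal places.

1.1359

A = D + L + U where D = diag(-6, -8, 8, -6).
Jacobi: T = -D⁻¹(L+U), T[0,1] = -(5)/(-6) = +0.8333; T[0,0] = 0.
  T[0,:] = [+0.0000, +0.8333, +0.3333, +0.3333]
  T[1,:] = [+0.5000, +0.0000, -0.6250, -0.5000]
  T[2,:] = [+0.7500, +0.1250, +0.0000, -0.7500]
  T[3,:] = [+0.8333, +0.1667, +0.5000, +0.0000]
moduli |λ_i(T)| = 1.1359, 0.7524, 0.7524, 0.4887.
spectral radius ρ = 1.1359; 1.1359 > 1 ⇒ diverges.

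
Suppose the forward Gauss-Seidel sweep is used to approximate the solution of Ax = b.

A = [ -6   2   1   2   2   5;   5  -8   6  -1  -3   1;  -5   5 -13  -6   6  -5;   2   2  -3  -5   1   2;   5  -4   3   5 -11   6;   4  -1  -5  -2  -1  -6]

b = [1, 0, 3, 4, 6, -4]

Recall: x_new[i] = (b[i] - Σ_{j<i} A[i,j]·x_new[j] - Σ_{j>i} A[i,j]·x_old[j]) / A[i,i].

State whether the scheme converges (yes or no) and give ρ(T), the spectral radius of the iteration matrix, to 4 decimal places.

no, ρ = 1.1705

A = D + L + U where D = diag(-6, -8, -13, -5, -11, -6).
GS T = -(D+L)⁻¹U: row 0 first, T[0,2] = -(1)/(-6) = +0.1667; later rows by forward substitution.
  T[0,:] = [+0.0000, +0.3333, +0.1667, +0.3333, +0.3333, +0.8333]
  T[1,:] = [+0.0000, +0.2083, +0.8542, +0.0833, -0.1667, +0.6458]
  T[2,:] = [+0.0000, -0.0481, +0.2644, -0.5577, +0.2692, -0.4567]
  T[3,:] = [+0.0000, +0.2455, +0.2497, +0.5013, +0.1051, +1.2657]
  T[4,:] = [+0.0000, +0.1742, -0.0492, +0.1970, +0.3333, +1.1402]
  T[5,:] = [+0.0000, +0.1167, -0.3266, +0.4732, -0.0650, +0.2166]
eigenvalue magnitudes: 1.1705, 0.3959, 0.3604, 0.3604, 0.1394, 0.0000.
ρ(T) = max|λ| = 1.1705; 1.1705 > 1: divergent.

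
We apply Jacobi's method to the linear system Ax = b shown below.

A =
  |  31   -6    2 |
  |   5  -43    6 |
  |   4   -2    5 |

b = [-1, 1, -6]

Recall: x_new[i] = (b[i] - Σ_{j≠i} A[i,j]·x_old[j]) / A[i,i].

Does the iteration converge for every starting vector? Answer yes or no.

yes

A = D + L + U where D = diag(31, -43, 5).
Jacobi T = -D⁻¹(L+U): T[1,2] = -(6)/(-43) = +0.1395; T[1,1] = 0.
  T[0,:] = [+0.0000  +0.1935  -0.0645]
  T[1,:] = [+0.1163  +0.0000  +0.1395]
  T[2,:] = [-0.8000  +0.4000  +0.0000]
|roots of det(T-λI)|: 0.4323, 0.2386, 0.2386.
ρ(T) = max|λ| = 0.4323; 0.4323 < 1: convergent.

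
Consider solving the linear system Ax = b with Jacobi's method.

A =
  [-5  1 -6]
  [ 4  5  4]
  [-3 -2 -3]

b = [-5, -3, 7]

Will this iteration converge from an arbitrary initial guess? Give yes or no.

no

Write A = D+L+U with D = diag(-5, 5, -3).
Jacobi: T = -D⁻¹(L+U), T[0,2] = -(-6)/(-5) = -1.2000; T[0,0] = 0.
  T[0,:] = [+0.0000, +0.2000, -1.2000]
  T[1,:] = [-0.8000, +0.0000, -0.8000]
  T[2,:] = [-1.0000, -0.6667, +0.0000]
|λ(T)| sorted: 1.3856, 1.0582, 0.3274.
ρ = 1.3856; 1.3856 > 1, so it fails to converge.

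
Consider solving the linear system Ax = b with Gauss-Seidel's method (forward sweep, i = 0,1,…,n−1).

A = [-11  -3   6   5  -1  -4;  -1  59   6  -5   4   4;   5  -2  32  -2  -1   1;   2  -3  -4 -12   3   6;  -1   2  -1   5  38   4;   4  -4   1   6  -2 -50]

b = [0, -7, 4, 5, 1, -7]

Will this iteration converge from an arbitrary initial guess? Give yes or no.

yes

Write A = D+L+U with D = diag(-11, 59, 32, -12, 38, -50).
T_GS = -(D+L)⁻¹U: row 0 first, T[0,5] = -(-4)/(-11) = -0.3636; later rows by forward substitution.
  T[0,:] = [+0.0000, -0.2727, +0.5455, +0.4545, -0.0909, -0.3636]
  T[1,:] = [+0.0000, -0.0046, -0.0924, +0.0924, -0.0693, -0.0740]
  T[2,:] = [+0.0000, +0.0423, -0.0910, -0.0027, +0.0411, +0.0209]
  T[3,:] = [+0.0000, -0.0584, +0.1444, +0.0536, +0.2385, +0.4509]
  T[4,:] = [+0.0000, +0.0019, -0.0022, -0.0000, -0.0290, -0.1697]
  T[5,:] = [+0.0000, -0.0277, +0.0666, +0.0353, +0.0289, +0.0381]
eigenvalue magnitudes: 0.1553, 0.0908, 0.0908, 0.0534, 0.0534, 0.0000.
ρ(T) = max|λ| = 0.1553; 0.1553 < 1: convergent.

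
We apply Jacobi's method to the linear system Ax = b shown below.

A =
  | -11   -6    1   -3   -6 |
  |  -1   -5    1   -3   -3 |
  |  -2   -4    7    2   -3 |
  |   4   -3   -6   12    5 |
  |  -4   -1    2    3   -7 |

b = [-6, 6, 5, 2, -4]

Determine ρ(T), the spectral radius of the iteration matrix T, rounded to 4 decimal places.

1.1213

Split A = D + L + U, D = diag(-11, -5, 7, 12, -7).
Jacobi T = -D⁻¹(L+U): T[2,4] = -(-3)/(7) = +0.4286; T[2,2] = 0.
  T[0,:] = [+0.0000  -0.5455  +0.0909  -0.2727  -0.5455]
  T[1,:] = [-0.2000  +0.0000  +0.2000  -0.6000  -0.6000]
  T[2,:] = [+0.2857  +0.5714  +0.0000  -0.2857  +0.4286]
  T[3,:] = [-0.3333  +0.2500  +0.5000  +0.0000  -0.4167]
  T[4,:] = [-0.5714  -0.1429  +0.2857  +0.4286  +0.0000]
eigenvalue magnitudes: 1.1213, 0.7077, 0.7077, 0.2438, 0.2438.
ρ = 1.1213; 1.1213 > 1: divergent.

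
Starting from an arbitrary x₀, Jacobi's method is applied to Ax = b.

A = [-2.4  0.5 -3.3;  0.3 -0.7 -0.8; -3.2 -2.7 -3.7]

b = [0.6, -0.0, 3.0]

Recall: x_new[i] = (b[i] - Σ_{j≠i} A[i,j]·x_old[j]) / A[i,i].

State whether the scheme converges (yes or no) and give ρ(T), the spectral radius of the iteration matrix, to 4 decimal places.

Let D = diag(-2.4, -0.7, -3.7); L, U the strict triangles.
Jacobi: T = -D⁻¹(L+U), T[1,0] = -(0.3)/(-0.7) = +0.4286; T[1,1] = 0.
  T[0,:] = [+0.0000  +0.2083  -1.3750]
  T[1,:] = [+0.4286  +0.0000  -1.1429]
  T[2,:] = [-0.8649  -0.7297  +0.0000]
moduli |λ_i(T)| = 1.5854, 1.2694, 0.3160.
spectral radius ρ = 1.5854; 1.5854 > 1 ⇒ diverges.

no, ρ = 1.5854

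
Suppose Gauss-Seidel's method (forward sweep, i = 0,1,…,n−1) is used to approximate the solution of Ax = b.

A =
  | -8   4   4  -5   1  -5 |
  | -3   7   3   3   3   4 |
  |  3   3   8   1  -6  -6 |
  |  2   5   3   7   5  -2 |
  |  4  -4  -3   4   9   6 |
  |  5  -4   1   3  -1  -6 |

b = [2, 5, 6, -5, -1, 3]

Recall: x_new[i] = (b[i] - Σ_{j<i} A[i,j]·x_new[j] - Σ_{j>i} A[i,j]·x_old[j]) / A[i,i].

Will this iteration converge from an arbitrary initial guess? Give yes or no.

Let D = diag(-8, 7, 8, 7, 9, -6); L, U the strict triangles.
Gauss-Seidel: T = -(D+L)⁻¹U, row 0 first, T[0,5] = -(-5)/(-8) = -0.6250; later rows by forward substitution.
  T[0,:] = [+0.0000  +0.5000  +0.5000  -0.6250  +0.1250  -0.6250]
  T[1,:] = [+0.0000  +0.2143  -0.2143  -0.6964  -0.3750  -0.8393]
  T[2,:] = [+0.0000  -0.2679  -0.1071  +0.3705  +0.8438  +1.2991]
  T[3,:] = [+0.0000  -0.1811  +0.0561  +0.5172  -0.8438  +0.5070]
  T[4,:] = [+0.0000  -0.1358  -0.3781  -0.1381  +0.4340  -0.5542]
  T[5,:] = [+0.0000  +0.1612  +0.6327  +0.2868  +0.0006  +0.6011]
|λ(T)| sorted: 1.4682, 0.6486, 0.5891, 0.5891, 0.0322, 0.0000.
ρ = 1.4682; 1.4682 > 1: divergent.

no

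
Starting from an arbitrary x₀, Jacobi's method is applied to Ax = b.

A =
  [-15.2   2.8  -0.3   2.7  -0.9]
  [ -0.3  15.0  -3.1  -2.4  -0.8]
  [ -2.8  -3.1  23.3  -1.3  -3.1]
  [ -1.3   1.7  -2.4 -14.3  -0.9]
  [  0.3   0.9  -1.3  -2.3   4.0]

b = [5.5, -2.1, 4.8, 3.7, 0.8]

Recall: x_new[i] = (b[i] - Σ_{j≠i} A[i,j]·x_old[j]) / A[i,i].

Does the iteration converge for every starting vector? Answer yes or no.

yes

A = D + L + U where D = diag(-15.2, 15, 23.3, -14.3, 4).
Jacobi: T = -D⁻¹(L+U), T[1,0] = -(-0.3)/(15) = +0.0200; T[1,1] = 0.
  T[0,:] = [+0.0000, +0.1842, -0.0197, +0.1776, -0.0592]
  T[1,:] = [+0.0200, +0.0000, +0.2067, +0.1600, +0.0533]
  T[2,:] = [+0.1202, +0.1330, +0.0000, +0.0558, +0.1330]
  T[3,:] = [-0.0909, +0.1189, -0.1678, +0.0000, -0.0629]
  T[4,:] = [-0.0750, -0.2250, +0.3250, +0.5750, +0.0000]
moduli |λ_i(T)| = 0.3182, 0.1986, 0.1986, 0.1481, 0.1481.
ρ = 0.3182; 0.3182 < 1, so it converges for any x₀.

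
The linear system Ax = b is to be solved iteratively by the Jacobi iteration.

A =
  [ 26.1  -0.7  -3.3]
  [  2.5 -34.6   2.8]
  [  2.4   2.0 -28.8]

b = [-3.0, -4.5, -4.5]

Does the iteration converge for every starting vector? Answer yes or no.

Split A = D + L + U, D = diag(26.1, -34.6, -28.8).
T_J = -D⁻¹(L+U): T[2,0] = -(2.4)/(-28.8) = +0.0833; T[2,2] = 0.
  T[0,:] = [+0.0000 +0.0268 +0.1264]
  T[1,:] = [+0.0723 +0.0000 +0.0809]
  T[2,:] = [+0.0833 +0.0694 +0.0000]
eigenvalue magnitudes: 0.1530, 0.0995, 0.0535.
ρ = 0.1530; 0.1530 < 1: convergent.

yes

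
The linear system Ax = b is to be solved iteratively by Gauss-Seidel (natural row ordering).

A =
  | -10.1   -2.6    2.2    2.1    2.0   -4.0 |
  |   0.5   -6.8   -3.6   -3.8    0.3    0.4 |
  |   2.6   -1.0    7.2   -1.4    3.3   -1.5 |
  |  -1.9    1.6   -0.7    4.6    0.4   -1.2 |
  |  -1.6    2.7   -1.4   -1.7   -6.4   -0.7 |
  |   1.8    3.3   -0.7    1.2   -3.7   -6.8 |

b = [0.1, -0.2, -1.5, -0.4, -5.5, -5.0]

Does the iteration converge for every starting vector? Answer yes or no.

Diagonal D = diag(-10.1, -6.8, 7.2, 4.6, -6.4, -6.8); L, U strict lower/upper.
Gauss-Seidel: T = -(D+L)⁻¹U, row 0 first, T[0,3] = -(2.1)/(-10.1) = +0.2079; later rows by forward substitution.
  T[0,:] = [+0.0000  -0.2574  +0.2178  +0.2079  +0.1980  -0.3960]
  T[1,:] = [+0.0000  -0.0189  -0.5134  -0.5435  +0.0587  +0.0297]
  T[2,:] = [+0.0000  +0.0903  -0.1500  +0.0439  -0.5217  +0.3555]
  T[3,:] = [+0.0000  -0.0860  +0.2457  +0.2816  -0.1050  +0.1411]
  T[4,:] = [+0.0000  +0.0595  -0.3035  -0.3657  +0.1173  -0.1131]
  T[5,:] = [+0.0000  -0.1342  +0.0325  +0.0354  +0.0523  -0.0406]
|eigenvalues of T|: 0.7158, 0.2807, 0.2807, 0.0692, 0.0171, 0.0000.
ρ = 0.7158; 0.7158 < 1: convergent.

yes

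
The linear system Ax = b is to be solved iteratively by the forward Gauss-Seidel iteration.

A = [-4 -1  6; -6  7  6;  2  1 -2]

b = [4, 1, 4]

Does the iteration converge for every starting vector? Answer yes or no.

no

Write A = D+L+U with D = diag(-4, 7, -2).
Gauss-Seidel: T = -(D+L)⁻¹U, row 0 first, T[0,1] = -(-1)/(-4) = -0.2500; later rows by forward substitution.
  T[0,:] = [+0.0000 -0.2500 +1.5000]
  T[1,:] = [+0.0000 -0.2143 +0.4286]
  T[2,:] = [+0.0000 -0.3571 +1.7143]
moduli |λ_i(T)| = 1.6314, 0.1314, 0.0000.
ρ(T) = max|λ| = 1.6314; 1.6314 > 1, so it fails to converge.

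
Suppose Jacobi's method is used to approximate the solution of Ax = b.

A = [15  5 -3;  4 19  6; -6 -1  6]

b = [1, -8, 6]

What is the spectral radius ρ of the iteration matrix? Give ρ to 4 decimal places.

Write A = D+L+U with D = diag(15, 19, 6).
Jacobi T = -D⁻¹(L+U): T[1,0] = -(4)/(19) = -0.2105; T[1,1] = 0.
  T[0,:] = [+0.0000, -0.3333, +0.2000]
  T[1,:] = [-0.2105, +0.0000, -0.3158]
  T[2,:] = [+1.0000, +0.1667, +0.0000]
moduli |λ_i(T)| = 0.6144, 0.3999, 0.3999.
ρ = 0.6144; 0.6144 < 1: convergent.

0.6144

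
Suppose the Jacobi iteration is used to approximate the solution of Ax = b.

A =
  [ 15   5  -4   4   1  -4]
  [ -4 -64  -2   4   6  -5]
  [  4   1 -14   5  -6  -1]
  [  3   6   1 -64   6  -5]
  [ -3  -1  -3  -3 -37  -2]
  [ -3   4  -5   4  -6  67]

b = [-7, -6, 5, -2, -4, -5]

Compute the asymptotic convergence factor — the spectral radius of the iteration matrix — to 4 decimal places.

A = D + L + U where D = diag(15, -64, -14, -64, -37, 67).
Jacobi T = -D⁻¹(L+U): T[3,2] = -(1)/(-64) = +0.0156; T[3,3] = 0.
  T[0,:] = [+0.0000, -0.3333, +0.2667, -0.2667, -0.0667, +0.2667]
  T[1,:] = [-0.0625, +0.0000, -0.0312, +0.0625, +0.0938, -0.0781]
  T[2,:] = [+0.2857, +0.0714, +0.0000, +0.3571, -0.4286, -0.0714]
  T[3,:] = [+0.0469, +0.0938, +0.0156, +0.0000, +0.0938, -0.0781]
  T[4,:] = [-0.0811, -0.0270, -0.0811, -0.0811, +0.0000, -0.0541]
  T[5,:] = [+0.0448, -0.0597, +0.0746, -0.0597, +0.0896, +0.0000]
eigenvalue magnitudes: 0.4366, 0.2407, 0.1280, 0.1148, 0.1148, 0.0862.
ρ(T) = max|λ| = 0.4366; 0.4366 < 1 ⇒ converges.

0.4366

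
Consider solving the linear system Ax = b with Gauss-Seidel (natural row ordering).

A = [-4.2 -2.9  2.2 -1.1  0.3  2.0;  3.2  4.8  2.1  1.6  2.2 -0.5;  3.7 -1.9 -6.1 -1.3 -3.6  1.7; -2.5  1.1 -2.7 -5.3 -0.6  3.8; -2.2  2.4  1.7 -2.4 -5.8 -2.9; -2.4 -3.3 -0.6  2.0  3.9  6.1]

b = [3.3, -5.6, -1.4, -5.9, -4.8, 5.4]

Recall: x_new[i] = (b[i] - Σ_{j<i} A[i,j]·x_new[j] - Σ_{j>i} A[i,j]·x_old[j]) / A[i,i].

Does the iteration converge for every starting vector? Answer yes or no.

A = D + L + U where D = diag(-4.2, 4.8, -6.1, -5.3, -5.8, 6.1).
T_GS = -(D+L)⁻¹U: row 0 first, T[0,5] = -(2)/(-4.2) = +0.4762; later rows by forward substitution.
  T[0,:] = [+0.0000 -0.6905 +0.5238 -0.2619 +0.0714 +0.4762]
  T[1,:] = [+0.0000 +0.4603 -0.7867 -0.1587 -0.5060 -0.2133]
  T[2,:] = [+0.0000 -0.5622 +0.5628 -0.3225 -0.3892 +0.6340]
  T[3,:] = [+0.0000 +0.7076 -0.6970 +0.2549 -0.0536 +0.1251]
  T[4,:] = [+0.0000 -0.0052 -0.0708 -0.1664 -0.3284 -0.6348]
  T[5,:] = [+0.0000 -0.3066 +0.1097 -0.1979 -0.0564 +0.4992]
eigenvalue magnitudes: 1.5369, 0.4815, 0.3930, 0.3930, 0.0125, 0.0000.
ρ(T) = max|λ| = 1.5369; 1.5369 > 1: divergent.

no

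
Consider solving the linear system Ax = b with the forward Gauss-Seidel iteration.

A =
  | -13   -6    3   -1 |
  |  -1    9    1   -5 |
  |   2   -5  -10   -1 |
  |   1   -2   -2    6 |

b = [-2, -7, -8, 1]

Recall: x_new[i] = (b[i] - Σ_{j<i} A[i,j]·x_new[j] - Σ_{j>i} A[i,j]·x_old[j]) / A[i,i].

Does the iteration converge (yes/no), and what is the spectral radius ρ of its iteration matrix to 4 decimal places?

Let D = diag(-13, 9, -10, 6); L, U the strict triangles.
GS T = -(D+L)⁻¹U: row 0 first, T[0,3] = -(-1)/(-13) = -0.0769; later rows by forward substitution.
  T[0,:] = [+0.0000, -0.4615, +0.2308, -0.0769]
  T[1,:] = [+0.0000, -0.0513, -0.0855, +0.5470]
  T[2,:] = [+0.0000, -0.0667, +0.0889, -0.3889]
  T[3,:] = [+0.0000, +0.0376, -0.0373, +0.0655]
|λ(T)| sorted: 0.2722, 0.1478, 0.0212, 0.0000.
ρ(T) = max|λ| = 0.2722; 0.2722 < 1, so it converges for any x₀.

yes, ρ = 0.2722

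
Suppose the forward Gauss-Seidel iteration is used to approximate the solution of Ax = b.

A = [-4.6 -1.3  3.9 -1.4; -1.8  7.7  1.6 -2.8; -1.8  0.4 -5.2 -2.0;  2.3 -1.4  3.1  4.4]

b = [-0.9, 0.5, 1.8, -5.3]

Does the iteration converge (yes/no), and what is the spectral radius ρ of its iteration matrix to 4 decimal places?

Split A = D + L + U, D = diag(-4.6, 7.7, -5.2, 4.4).
Gauss-Seidel: T = -(D+L)⁻¹U, row 0 first, T[0,1] = -(-1.3)/(-4.6) = -0.2826; later rows by forward substitution.
  T[0,:] = [+0.0000  -0.2826  +0.8478  -0.3043]
  T[1,:] = [+0.0000  -0.0661  -0.0096  +0.2925]
  T[2,:] = [+0.0000  +0.0927  -0.2942  -0.2568]
  T[3,:] = [+0.0000  +0.0614  -0.2389  +0.4331]
|eigenvalues of T|: 0.5251, 0.3954, 0.0569, 0.0000.
spectral radius ρ = 0.5251; 0.5251 < 1, so it converges for any x₀.

yes, ρ = 0.5251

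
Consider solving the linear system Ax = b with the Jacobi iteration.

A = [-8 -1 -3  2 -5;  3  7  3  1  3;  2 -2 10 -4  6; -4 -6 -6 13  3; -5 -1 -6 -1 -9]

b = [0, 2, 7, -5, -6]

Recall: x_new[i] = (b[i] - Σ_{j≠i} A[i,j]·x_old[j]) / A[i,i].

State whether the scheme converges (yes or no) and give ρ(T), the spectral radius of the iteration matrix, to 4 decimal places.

no, ρ = 1.1590

Diagonal D = diag(-8, 7, 10, 13, -9); L, U strict lower/upper.
Jacobi: T = -D⁻¹(L+U), T[4,1] = -(-1)/(-9) = -0.1111; T[4,4] = 0.
  T[0,:] = [+0.0000, -0.1250, -0.3750, +0.2500, -0.6250]
  T[1,:] = [-0.4286, +0.0000, -0.4286, -0.1429, -0.4286]
  T[2,:] = [-0.2000, +0.2000, +0.0000, +0.4000, -0.6000]
  T[3,:] = [+0.3077, +0.4615, +0.4615, +0.0000, -0.2308]
  T[4,:] = [-0.5556, -0.1111, -0.6667, -0.1111, +0.0000]
eigenvalue magnitudes: 1.1590, 0.9025, 0.3156, 0.2675, 0.2675.
ρ = 1.1590; 1.1590 > 1 ⇒ diverges.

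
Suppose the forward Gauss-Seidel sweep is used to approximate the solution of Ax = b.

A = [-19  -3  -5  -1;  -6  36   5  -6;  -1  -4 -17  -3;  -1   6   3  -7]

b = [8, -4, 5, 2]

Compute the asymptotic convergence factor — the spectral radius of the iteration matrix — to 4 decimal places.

Write A = D+L+U with D = diag(-19, 36, -17, -7).
T_GS = -(D+L)⁻¹U: row 0 first, T[0,2] = -(-5)/(-19) = -0.2632; later rows by forward substitution.
  T[0,:] = [+0.0000, -0.1579, -0.2632, -0.0526]
  T[1,:] = [+0.0000, -0.0263, -0.1827, +0.1579]
  T[2,:] = [+0.0000, +0.0155, +0.0585, -0.2105]
  T[3,:] = [+0.0000, +0.0066, -0.0940, +0.0526]
|roots of det(T-λI)|: 0.1925, 0.0589, 0.0487, 0.0000.
ρ(T) = max|λ| = 0.1925; 0.1925 < 1: convergent.

0.1925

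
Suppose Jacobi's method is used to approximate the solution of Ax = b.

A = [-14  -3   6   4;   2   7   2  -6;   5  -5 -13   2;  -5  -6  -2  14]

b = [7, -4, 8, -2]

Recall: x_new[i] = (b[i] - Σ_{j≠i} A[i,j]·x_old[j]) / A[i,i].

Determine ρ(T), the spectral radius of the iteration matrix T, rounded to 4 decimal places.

Split A = D + L + U, D = diag(-14, 7, -13, 14).
Jacobi: T = -D⁻¹(L+U), T[1,0] = -(2)/(7) = -0.2857; T[1,1] = 0.
  T[0,:] = [+0.0000, -0.2143, +0.4286, +0.2857]
  T[1,:] = [-0.2857, +0.0000, -0.2857, +0.8571]
  T[2,:] = [+0.3846, -0.3846, +0.0000, +0.1538]
  T[3,:] = [+0.3571, +0.4286, +0.1429, +0.0000]
|λ(T)| sorted: 0.8240, 0.6379, 0.6379, 0.4394.
ρ(T) = max|λ| = 0.8240; 0.8240 < 1, so it converges for any x₀.

0.8240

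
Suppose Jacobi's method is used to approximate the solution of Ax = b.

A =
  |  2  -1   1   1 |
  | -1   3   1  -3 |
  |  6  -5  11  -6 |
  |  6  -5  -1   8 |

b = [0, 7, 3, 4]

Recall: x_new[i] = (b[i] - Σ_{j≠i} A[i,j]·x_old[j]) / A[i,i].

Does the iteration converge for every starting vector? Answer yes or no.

Diagonal D = diag(2, 3, 11, 8); L, U strict lower/upper.
T_J = -D⁻¹(L+U): T[1,2] = -(1)/(3) = -0.3333; T[1,1] = 0.
  T[0,:] = [+0.0000  +0.5000  -0.5000  -0.5000]
  T[1,:] = [+0.3333  +0.0000  -0.3333  +1.0000]
  T[2,:] = [-0.5455  +0.4545  +0.0000  +0.5455]
  T[3,:] = [-0.7500  +0.6250  +0.1250  +0.0000]
eigenvalue magnitudes: 1.2467, 1.0183, 0.3318, 0.1034.
ρ(T) = max|λ| = 1.2467; 1.2467 > 1: divergent.

no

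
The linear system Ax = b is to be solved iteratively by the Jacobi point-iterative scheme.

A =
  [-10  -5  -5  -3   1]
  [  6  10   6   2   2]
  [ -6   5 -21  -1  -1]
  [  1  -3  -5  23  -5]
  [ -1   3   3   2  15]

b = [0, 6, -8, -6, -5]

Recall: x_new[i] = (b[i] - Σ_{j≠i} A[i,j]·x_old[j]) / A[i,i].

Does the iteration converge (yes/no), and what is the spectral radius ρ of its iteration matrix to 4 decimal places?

yes, ρ = 0.6405

Write A = D+L+U with D = diag(-10, 10, -21, 23, 15).
Jacobi: T = -D⁻¹(L+U), T[0,3] = -(-3)/(-10) = -0.3000; T[0,0] = 0.
  T[0,:] = [+0.0000  -0.5000  -0.5000  -0.3000  +0.1000]
  T[1,:] = [-0.6000  +0.0000  -0.6000  -0.2000  -0.2000]
  T[2,:] = [-0.2857  +0.2381  +0.0000  -0.0476  -0.0476]
  T[3,:] = [-0.0435  +0.1304  +0.2174  +0.0000  +0.2174]
  T[4,:] = [+0.0667  -0.2000  -0.2000  -0.1333  +0.0000]
|roots of det(T-λI)|: 0.6405, 0.4640, 0.1703, 0.1703, 0.0224.
spectral radius ρ = 0.6405; 0.6405 < 1 ⇒ converges.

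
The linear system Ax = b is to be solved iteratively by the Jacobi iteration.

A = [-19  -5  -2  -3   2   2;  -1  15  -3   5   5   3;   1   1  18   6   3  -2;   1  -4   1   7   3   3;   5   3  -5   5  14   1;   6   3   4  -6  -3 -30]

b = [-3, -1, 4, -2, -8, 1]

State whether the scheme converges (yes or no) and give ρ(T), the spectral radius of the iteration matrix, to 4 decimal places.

Write A = D+L+U with D = diag(-19, 15, 18, 7, 14, -30).
T_J = -D⁻¹(L+U): T[5,2] = -(4)/(-30) = +0.1333; T[5,5] = 0.
  T[0,:] = [+0.0000  -0.2632  -0.1053  -0.1579  +0.1053  +0.1053]
  T[1,:] = [+0.0667  +0.0000  +0.2000  -0.3333  -0.3333  -0.2000]
  T[2,:] = [-0.0556  -0.0556  +0.0000  -0.3333  -0.1667  +0.1111]
  T[3,:] = [-0.1429  +0.5714  -0.1429  +0.0000  -0.4286  -0.4286]
  T[4,:] = [-0.3571  -0.2143  +0.3571  -0.3571  +0.0000  -0.0714]
  T[5,:] = [+0.2000  +0.1000  +0.1333  -0.2000  -0.1000  +0.0000]
|roots of det(T-λI)|: 0.5051, 0.3279, 0.3256, 0.3256, 0.2989, 0.2989.
ρ = 0.5051; 0.5051 < 1 ⇒ converges.

yes, ρ = 0.5051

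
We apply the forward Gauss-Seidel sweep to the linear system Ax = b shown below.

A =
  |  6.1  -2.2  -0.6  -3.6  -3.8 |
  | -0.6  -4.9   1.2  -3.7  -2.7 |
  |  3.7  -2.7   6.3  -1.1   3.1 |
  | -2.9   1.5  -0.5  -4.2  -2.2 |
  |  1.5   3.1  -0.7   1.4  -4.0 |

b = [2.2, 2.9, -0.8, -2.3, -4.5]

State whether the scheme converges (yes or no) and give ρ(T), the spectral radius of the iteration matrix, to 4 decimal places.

A = D + L + U where D = diag(6.1, -4.9, 6.3, -4.2, -4).
T_GS = -(D+L)⁻¹U: row 0 first, T[0,4] = -(-3.8)/(6.1) = +0.6230; later rows by forward substitution.
  T[0,:] = [+0.0000  +0.3607  +0.0984  +0.5902  +0.6230]
  T[1,:] = [+0.0000  -0.0442  +0.2329  -0.8274  -0.6273]
  T[2,:] = [+0.0000  -0.2307  +0.0420  -0.5266  -1.1268]
  T[3,:] = [+0.0000  -0.2373  +0.0102  -0.6403  -1.0438]
  T[4,:] = [+0.0000  +0.0583  +0.2136  -0.5518  -0.4207]
moduli |λ_i(T)| = 1.2184, 0.1939, 0.1939, 0.0661, 0.0000.
ρ(T) = max|λ| = 1.2184; 1.2184 > 1, so it fails to converge.

no, ρ = 1.2184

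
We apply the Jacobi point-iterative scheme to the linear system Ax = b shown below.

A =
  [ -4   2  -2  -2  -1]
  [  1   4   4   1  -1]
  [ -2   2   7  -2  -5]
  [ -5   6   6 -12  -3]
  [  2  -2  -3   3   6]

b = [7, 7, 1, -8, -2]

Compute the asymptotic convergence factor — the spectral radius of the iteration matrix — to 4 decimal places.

1.3258

Split A = D + L + U, D = diag(-4, 4, 7, -12, 6).
Jacobi: T = -D⁻¹(L+U), T[1,0] = -(1)/(4) = -0.2500; T[1,1] = 0.
  T[0,:] = [+0.0000  +0.5000  -0.5000  -0.5000  -0.2500]
  T[1,:] = [-0.2500  +0.0000  -1.0000  -0.2500  +0.2500]
  T[2,:] = [+0.2857  -0.2857  +0.0000  +0.2857  +0.7143]
  T[3,:] = [-0.4167  +0.5000  +0.5000  +0.0000  -0.2500]
  T[4,:] = [-0.3333  +0.3333  +0.5000  -0.5000  +0.0000]
|eigenvalues of T|: 1.3258, 0.5829, 0.5829, 0.5453, 0.5453.
ρ = 1.3258; 1.3258 > 1: divergent.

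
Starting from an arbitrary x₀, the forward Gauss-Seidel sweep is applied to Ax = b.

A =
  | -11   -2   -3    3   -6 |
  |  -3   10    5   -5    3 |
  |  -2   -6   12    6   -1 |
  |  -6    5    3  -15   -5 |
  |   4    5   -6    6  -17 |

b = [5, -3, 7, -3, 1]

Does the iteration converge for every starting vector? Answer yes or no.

yes

Write A = D+L+U with D = diag(-11, 10, 12, -15, -17).
Gauss-Seidel: T = -(D+L)⁻¹U, row 0 first, T[0,4] = -(-6)/(-11) = -0.5455; later rows by forward substitution.
  T[0,:] = [+0.0000 -0.1818 -0.2727 +0.2727 -0.5455]
  T[1,:] = [+0.0000 -0.0545 -0.5818 +0.5818 -0.4636]
  T[2,:] = [+0.0000 -0.0576 -0.3364 -0.1636 -0.2394]
  T[3,:] = [+0.0000 +0.0430 -0.1521 +0.0521 -0.3176]
  T[4,:] = [+0.0000 -0.0233 -0.1703 +0.3114 -0.2923]
|roots of det(T-λI)|: 0.5393, 0.2137, 0.2137, 0.1448, 0.0000.
ρ = 0.5393; 0.5393 < 1: convergent.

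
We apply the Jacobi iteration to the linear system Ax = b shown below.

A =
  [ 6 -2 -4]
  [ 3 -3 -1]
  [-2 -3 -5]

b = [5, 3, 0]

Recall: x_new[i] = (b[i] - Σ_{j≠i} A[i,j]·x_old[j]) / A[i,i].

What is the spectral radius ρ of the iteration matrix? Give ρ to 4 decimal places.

0.8328

Write A = D+L+U with D = diag(6, -3, -5).
Jacobi: T = -D⁻¹(L+U), T[1,0] = -(3)/(-3) = +1.0000; T[1,1] = 0.
  T[0,:] = [+0.0000 +0.3333 +0.6667]
  T[1,:] = [+1.0000 +0.0000 -0.3333]
  T[2,:] = [-0.4000 -0.6000 +0.0000]
eigenvalue magnitudes: 0.8328, 0.6534, 0.6534.
ρ(T) = max|λ| = 0.8328; 0.8328 < 1: convergent.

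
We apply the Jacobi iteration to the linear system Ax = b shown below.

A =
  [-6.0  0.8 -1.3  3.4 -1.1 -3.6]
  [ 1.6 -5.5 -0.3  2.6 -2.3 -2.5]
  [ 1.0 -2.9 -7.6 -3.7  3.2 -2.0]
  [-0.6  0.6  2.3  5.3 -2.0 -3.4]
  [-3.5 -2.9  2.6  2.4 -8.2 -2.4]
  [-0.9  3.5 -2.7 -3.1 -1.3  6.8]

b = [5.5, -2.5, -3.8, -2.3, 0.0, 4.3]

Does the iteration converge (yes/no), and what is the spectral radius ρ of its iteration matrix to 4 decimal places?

no, ρ = 1.1215

Write A = D+L+U with D = diag(-6, -5.5, -7.6, 5.3, -8.2, 6.8).
Jacobi: T = -D⁻¹(L+U), T[0,1] = -(0.8)/(-6) = +0.1333; T[0,0] = 0.
  T[0,:] = [+0.0000  +0.1333  -0.2167  +0.5667  -0.1833  -0.6000]
  T[1,:] = [+0.2909  +0.0000  -0.0545  +0.4727  -0.4182  -0.4545]
  T[2,:] = [+0.1316  -0.3816  +0.0000  -0.4868  +0.4211  -0.2632]
  T[3,:] = [+0.1132  -0.1132  -0.4340  +0.0000  +0.3774  +0.6415]
  T[4,:] = [-0.4268  -0.3537  +0.3171  +0.2927  +0.0000  -0.2927]
  T[5,:] = [+0.1324  -0.5147  +0.3971  +0.4559  +0.1912  +0.0000]
|λ(T)| sorted: 1.1215, 0.8622, 0.8622, 0.5127, 0.5127, 0.2248.
spectral radius ρ = 1.1215; 1.1215 > 1: divergent.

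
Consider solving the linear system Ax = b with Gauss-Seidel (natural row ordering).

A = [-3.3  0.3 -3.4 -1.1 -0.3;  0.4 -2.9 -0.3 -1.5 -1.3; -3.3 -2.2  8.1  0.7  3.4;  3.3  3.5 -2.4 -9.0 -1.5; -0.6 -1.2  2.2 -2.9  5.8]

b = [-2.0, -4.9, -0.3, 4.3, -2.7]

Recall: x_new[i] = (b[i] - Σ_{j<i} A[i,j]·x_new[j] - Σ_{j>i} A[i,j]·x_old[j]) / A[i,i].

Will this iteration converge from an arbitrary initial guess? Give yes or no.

yes

Let D = diag(-3.3, -2.9, 8.1, -9, 5.8); L, U the strict triangles.
GS T = -(D+L)⁻¹U: row 0 first, T[0,2] = -(-3.4)/(-3.3) = -1.0303; later rows by forward substitution.
  T[0,:] = [+0.0000  +0.0909  -1.0303  -0.3333  -0.0909]
  T[1,:] = [+0.0000  +0.0125  -0.2456  -0.5632  -0.4608]
  T[2,:] = [+0.0000  +0.0404  -0.4864  -0.3752  -0.5819]
  T[3,:] = [+0.0000  +0.0274  -0.3436  -0.2412  -0.2240]
  T[4,:] = [+0.0000  +0.0104  -0.1447  -0.1293  +0.0040]
moduli |λ_i(T)| = 0.8395, 0.1163, 0.0194, 0.0074, 0.0000.
spectral radius ρ = 0.8395; 0.8395 < 1 ⇒ converges.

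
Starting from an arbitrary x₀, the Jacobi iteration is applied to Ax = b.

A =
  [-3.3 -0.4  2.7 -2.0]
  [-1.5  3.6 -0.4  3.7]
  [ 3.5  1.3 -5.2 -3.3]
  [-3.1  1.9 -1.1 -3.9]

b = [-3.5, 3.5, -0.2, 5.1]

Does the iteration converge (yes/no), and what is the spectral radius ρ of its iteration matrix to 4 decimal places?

no, ρ = 1.1355

A = D + L + U where D = diag(-3.3, 3.6, -5.2, -3.9).
T_J = -D⁻¹(L+U): T[2,0] = -(3.5)/(-5.2) = +0.6731; T[2,2] = 0.
  T[0,:] = [+0.0000, -0.1212, +0.8182, -0.6061]
  T[1,:] = [+0.4167, +0.0000, +0.1111, -1.0278]
  T[2,:] = [+0.6731, +0.2500, +0.0000, -0.6346]
  T[3,:] = [-0.7949, +0.4872, -0.2821, +0.0000]
|λ(T)| sorted: 1.1355, 0.7949, 0.5750, 0.5750.
ρ = 1.1355; 1.1355 > 1: divergent.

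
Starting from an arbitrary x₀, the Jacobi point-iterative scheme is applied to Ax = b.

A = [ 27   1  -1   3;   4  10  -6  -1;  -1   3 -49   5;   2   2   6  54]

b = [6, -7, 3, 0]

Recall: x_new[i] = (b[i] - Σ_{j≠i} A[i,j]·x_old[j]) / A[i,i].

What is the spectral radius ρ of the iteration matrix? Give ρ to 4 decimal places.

A = D + L + U where D = diag(27, 10, -49, 54).
T_J = -D⁻¹(L+U): T[3,0] = -(2)/(54) = -0.0370; T[3,3] = 0.
  T[0,:] = [+0.0000, -0.0370, +0.0370, -0.1111]
  T[1,:] = [-0.4000, +0.0000, +0.6000, +0.1000]
  T[2,:] = [-0.0204, +0.0612, +0.0000, +0.1020]
  T[3,:] = [-0.0370, -0.0370, -0.1111, +0.0000]
|eigenvalues of T|: 0.2411, 0.1651, 0.1651, 0.0328.
spectral radius ρ = 0.2411; 0.2411 < 1: convergent.

0.2411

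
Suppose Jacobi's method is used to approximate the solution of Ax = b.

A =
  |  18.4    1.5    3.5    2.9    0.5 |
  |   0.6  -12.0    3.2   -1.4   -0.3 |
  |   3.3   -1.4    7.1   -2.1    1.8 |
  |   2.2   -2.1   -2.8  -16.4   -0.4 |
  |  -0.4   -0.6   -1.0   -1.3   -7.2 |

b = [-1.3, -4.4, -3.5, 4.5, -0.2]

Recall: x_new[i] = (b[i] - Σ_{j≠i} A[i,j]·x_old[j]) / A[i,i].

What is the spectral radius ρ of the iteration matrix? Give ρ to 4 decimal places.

0.3811

Let D = diag(18.4, -12, 7.1, -16.4, -7.2); L, U the strict triangles.
T_J = -D⁻¹(L+U): T[1,4] = -(-0.3)/(-12) = -0.0250; T[1,1] = 0.
  T[0,:] = [+0.0000  -0.0815  -0.1902  -0.1576  -0.0272]
  T[1,:] = [+0.0500  +0.0000  +0.2667  -0.1167  -0.0250]
  T[2,:] = [-0.4648  +0.1972  +0.0000  +0.2958  -0.2535]
  T[3,:] = [+0.1341  -0.1280  -0.1707  +0.0000  -0.0244]
  T[4,:] = [-0.0556  -0.0833  -0.1389  -0.1806  +0.0000]
|λ(T)| sorted: 0.3811, 0.2900, 0.2900, 0.1549, 0.0419.
ρ = 0.3811; 0.3811 < 1 ⇒ converges.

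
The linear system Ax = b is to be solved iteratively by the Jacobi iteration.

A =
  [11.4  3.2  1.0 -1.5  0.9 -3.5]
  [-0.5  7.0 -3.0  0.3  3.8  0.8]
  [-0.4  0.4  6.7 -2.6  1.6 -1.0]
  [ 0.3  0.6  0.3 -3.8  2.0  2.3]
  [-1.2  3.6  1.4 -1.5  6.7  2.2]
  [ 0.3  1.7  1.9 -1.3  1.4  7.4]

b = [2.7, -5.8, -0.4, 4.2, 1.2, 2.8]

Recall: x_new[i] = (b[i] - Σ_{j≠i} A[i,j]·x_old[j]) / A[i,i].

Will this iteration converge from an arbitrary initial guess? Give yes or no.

yes

Split A = D + L + U, D = diag(11.4, 7, 6.7, -3.8, 6.7, 7.4).
T_J = -D⁻¹(L+U): T[5,1] = -(1.7)/(7.4) = -0.2297; T[5,5] = 0.
  T[0,:] = [+0.0000  -0.2807  -0.0877  +0.1316  -0.0789  +0.3070]
  T[1,:] = [+0.0714  +0.0000  +0.4286  -0.0429  -0.5429  -0.1143]
  T[2,:] = [+0.0597  -0.0597  +0.0000  +0.3881  -0.2388  +0.1493]
  T[3,:] = [+0.0789  +0.1579  +0.0789  +0.0000  +0.5263  +0.6053]
  T[4,:] = [+0.1791  -0.5373  -0.2090  +0.2239  +0.0000  -0.3284]
  T[5,:] = [-0.0405  -0.2297  -0.2568  +0.1757  -0.1892  +0.0000]
eigenvalue magnitudes: 0.8481, 0.5787, 0.3557, 0.3557, 0.1815, 0.0982.
ρ = 0.8481; 0.8481 < 1: convergent.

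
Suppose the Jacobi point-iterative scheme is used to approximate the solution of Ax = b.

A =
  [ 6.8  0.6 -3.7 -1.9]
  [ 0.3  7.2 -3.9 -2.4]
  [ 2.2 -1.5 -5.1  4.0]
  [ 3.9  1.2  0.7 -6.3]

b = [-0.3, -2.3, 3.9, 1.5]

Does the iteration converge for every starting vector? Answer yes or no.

Split A = D + L + U, D = diag(6.8, 7.2, -5.1, -6.3).
Jacobi T = -D⁻¹(L+U): T[3,1] = -(1.2)/(-6.3) = +0.1905; T[3,3] = 0.
  T[0,:] = [+0.0000, -0.0882, +0.5441, +0.2794]
  T[1,:] = [-0.0417, +0.0000, +0.5417, +0.3333]
  T[2,:] = [+0.4314, -0.2941, +0.0000, +0.7843]
  T[3,:] = [+0.6190, +0.1905, +0.1111, +0.0000]
|λ(T)| sorted: 0.8495, 0.6447, 0.6447, 0.1016.
ρ(T) = max|λ| = 0.8495; 0.8495 < 1: convergent.

yes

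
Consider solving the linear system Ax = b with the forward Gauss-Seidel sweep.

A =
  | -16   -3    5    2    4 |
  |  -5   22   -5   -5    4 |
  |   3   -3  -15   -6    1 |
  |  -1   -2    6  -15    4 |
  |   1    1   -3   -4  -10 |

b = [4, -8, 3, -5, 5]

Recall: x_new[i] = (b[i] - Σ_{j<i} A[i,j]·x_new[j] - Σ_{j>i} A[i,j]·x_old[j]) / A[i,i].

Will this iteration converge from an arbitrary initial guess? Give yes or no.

Diagonal D = diag(-16, 22, -15, -15, -10); L, U strict lower/upper.
Gauss-Seidel: T = -(D+L)⁻¹U, row 0 first, T[0,2] = -(5)/(-16) = +0.3125; later rows by forward substitution.
  T[0,:] = [+0.0000  -0.1875  +0.3125  +0.1250  +0.2500]
  T[1,:] = [+0.0000  -0.0426  +0.2983  +0.2557  -0.1250]
  T[2,:] = [+0.0000  -0.0290  +0.0028  -0.4261  +0.1417]
  T[3,:] = [+0.0000  +0.0066  -0.0595  -0.2129  +0.3233]
  T[4,:] = [+0.0000  -0.0170  +0.0840  +0.2511  -0.1593]
moduli |λ_i(T)| = 0.5583, 0.1067, 0.1067, 0.0715, 0.0000.
spectral radius ρ = 0.5583; 0.5583 < 1, so it converges for any x₀.

yes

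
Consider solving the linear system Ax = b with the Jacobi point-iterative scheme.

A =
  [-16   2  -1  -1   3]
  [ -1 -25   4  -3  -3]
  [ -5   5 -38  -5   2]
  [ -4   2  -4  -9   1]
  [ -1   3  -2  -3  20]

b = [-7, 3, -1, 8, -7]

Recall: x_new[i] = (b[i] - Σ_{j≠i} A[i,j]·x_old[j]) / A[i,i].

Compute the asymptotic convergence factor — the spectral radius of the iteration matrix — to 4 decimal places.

A = D + L + U where D = diag(-16, -25, -38, -9, 20).
Jacobi: T = -D⁻¹(L+U), T[1,2] = -(4)/(-25) = +0.1600; T[1,1] = 0.
  T[0,:] = [+0.0000, +0.1250, -0.0625, -0.0625, +0.1875]
  T[1,:] = [-0.0400, +0.0000, +0.1600, -0.1200, -0.1200]
  T[2,:] = [-0.1316, +0.1316, +0.0000, -0.1316, +0.0526]
  T[3,:] = [-0.4444, +0.2222, -0.4444, +0.0000, +0.1111]
  T[4,:] = [+0.0500, -0.1500, +0.1000, +0.1500, +0.0000]
|roots of det(T-λI)|: 0.4454, 0.2556, 0.1369, 0.1369, 0.0103.
ρ = 0.4454; 0.4454 < 1, so it converges for any x₀.

0.4454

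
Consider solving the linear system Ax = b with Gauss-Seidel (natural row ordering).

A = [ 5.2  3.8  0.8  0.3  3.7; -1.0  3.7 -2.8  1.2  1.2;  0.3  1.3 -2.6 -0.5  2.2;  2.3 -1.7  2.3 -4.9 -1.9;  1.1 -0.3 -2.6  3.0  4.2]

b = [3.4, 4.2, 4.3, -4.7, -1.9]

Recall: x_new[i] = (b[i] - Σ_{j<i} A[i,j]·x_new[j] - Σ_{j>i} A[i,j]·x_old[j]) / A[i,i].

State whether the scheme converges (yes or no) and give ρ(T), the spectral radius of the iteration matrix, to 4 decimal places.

Diagonal D = diag(5.2, 3.7, -2.6, -4.9, 4.2); L, U strict lower/upper.
T_GS = -(D+L)⁻¹U: row 0 first, T[0,4] = -(3.7)/(5.2) = -0.7115; later rows by forward substitution.
  T[0,:] = [+0.0000 -0.7308 -0.1538 -0.0577 -0.7115]
  T[1,:] = [+0.0000 -0.1975 +0.7152 -0.3399 -0.5166]
  T[2,:] = [+0.0000 -0.1831 +0.3398 -0.3689 +0.5057]
  T[3,:] = [+0.0000 -0.3604 -0.1608 -0.0823 -0.3051]
  T[4,:] = [+0.0000 +0.3214 +0.4166 -0.1788 +0.6805]
moduli |λ_i(T)| = 1.1287, 0.4858, 0.4858, 0.0405, 0.0000.
spectral radius ρ = 1.1287; 1.1287 > 1 ⇒ diverges.

no, ρ = 1.1287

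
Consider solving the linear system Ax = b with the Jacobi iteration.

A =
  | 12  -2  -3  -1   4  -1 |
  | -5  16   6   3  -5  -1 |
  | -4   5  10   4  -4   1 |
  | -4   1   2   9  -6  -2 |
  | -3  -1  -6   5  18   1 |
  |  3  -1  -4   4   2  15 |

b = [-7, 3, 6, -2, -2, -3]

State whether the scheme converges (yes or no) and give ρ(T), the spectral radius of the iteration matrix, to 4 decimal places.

yes, ρ = 0.9111

Diagonal D = diag(12, 16, 10, 9, 18, 15); L, U strict lower/upper.
Jacobi T = -D⁻¹(L+U): T[3,2] = -(2)/(9) = -0.2222; T[3,3] = 0.
  T[0,:] = [+0.0000, +0.1667, +0.2500, +0.0833, -0.3333, +0.0833]
  T[1,:] = [+0.3125, +0.0000, -0.3750, -0.1875, +0.3125, +0.0625]
  T[2,:] = [+0.4000, -0.5000, +0.0000, -0.4000, +0.4000, -0.1000]
  T[3,:] = [+0.4444, -0.1111, -0.2222, +0.0000, +0.6667, +0.2222]
  T[4,:] = [+0.1667, +0.0556, +0.3333, -0.2778, +0.0000, -0.0556]
  T[5,:] = [-0.2000, +0.0667, +0.2667, -0.2667, -0.1333, +0.0000]
|eigenvalues of T|: 0.9111, 0.4672, 0.4672, 0.3928, 0.1942, 0.1942.
spectral radius ρ = 0.9111; 0.9111 < 1 ⇒ converges.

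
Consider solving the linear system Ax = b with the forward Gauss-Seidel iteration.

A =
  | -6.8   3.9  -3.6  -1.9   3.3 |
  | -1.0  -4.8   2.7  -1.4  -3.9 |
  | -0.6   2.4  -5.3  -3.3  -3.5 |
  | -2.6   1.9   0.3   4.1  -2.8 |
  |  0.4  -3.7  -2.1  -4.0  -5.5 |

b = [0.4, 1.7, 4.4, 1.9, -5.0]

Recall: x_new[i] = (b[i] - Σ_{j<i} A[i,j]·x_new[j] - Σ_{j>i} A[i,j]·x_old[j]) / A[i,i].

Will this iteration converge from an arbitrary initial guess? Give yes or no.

no

Split A = D + L + U, D = diag(-6.8, -4.8, -5.3, 4.1, -5.5).
T_GS = -(D+L)⁻¹U: row 0 first, T[0,3] = -(-1.9)/(-6.8) = -0.2794; later rows by forward substitution.
  T[0,:] = [+0.0000 +0.5735 -0.5294 -0.2794 +0.4853]
  T[1,:] = [+0.0000 -0.1195 +0.6728 -0.2335 -0.9136]
  T[2,:] = [+0.0000 -0.1190 +0.3646 -0.6967 -1.1290]
  T[3,:] = [+0.0000 +0.4278 -0.6742 -0.0180 +1.4967]
  T[4,:] = [+0.0000 -0.1436 -0.1400 +0.4159 -0.0075]
moduli |λ_i(T)| = 1.2797, 0.9388, 0.1701, 0.0488, 0.0000.
spectral radius ρ = 1.2797; 1.2797 > 1: divergent.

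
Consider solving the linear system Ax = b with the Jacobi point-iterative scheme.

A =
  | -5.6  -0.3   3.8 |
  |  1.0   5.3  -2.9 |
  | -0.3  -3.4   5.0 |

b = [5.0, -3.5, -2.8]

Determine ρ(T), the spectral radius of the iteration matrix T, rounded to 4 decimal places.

Split A = D + L + U, D = diag(-5.6, 5.3, 5).
Jacobi T = -D⁻¹(L+U): T[2,0] = -(-0.3)/(5) = +0.0600; T[2,2] = 0.
  T[0,:] = [+0.0000  -0.0536  +0.6786]
  T[1,:] = [-0.1887  +0.0000  +0.5472]
  T[2,:] = [+0.0600  +0.6800  +0.0000]
|λ(T)| sorted: 0.7371, 0.4925, 0.2447.
spectral radius ρ = 0.7371; 0.7371 < 1, so it converges for any x₀.

0.7371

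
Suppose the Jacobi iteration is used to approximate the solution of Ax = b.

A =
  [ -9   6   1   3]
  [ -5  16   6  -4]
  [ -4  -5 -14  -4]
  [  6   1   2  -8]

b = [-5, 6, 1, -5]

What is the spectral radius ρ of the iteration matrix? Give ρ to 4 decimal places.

0.8384

A = D + L + U where D = diag(-9, 16, -14, -8).
Jacobi: T = -D⁻¹(L+U), T[3,2] = -(2)/(-8) = +0.2500; T[3,3] = 0.
  T[0,:] = [+0.0000 +0.6667 +0.1111 +0.3333]
  T[1,:] = [+0.3125 +0.0000 -0.3750 +0.2500]
  T[2,:] = [-0.2857 -0.3571 +0.0000 -0.2857]
  T[3,:] = [+0.7500 +0.1250 +0.2500 +0.0000]
|λ(T)| sorted: 0.8384, 0.5463, 0.1517, 0.1517.
ρ(T) = max|λ| = 0.8384; 0.8384 < 1: convergent.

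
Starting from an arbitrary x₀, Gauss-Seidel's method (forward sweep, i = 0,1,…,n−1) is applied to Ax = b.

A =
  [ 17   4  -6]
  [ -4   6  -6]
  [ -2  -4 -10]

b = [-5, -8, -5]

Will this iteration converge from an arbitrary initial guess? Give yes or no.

Let D = diag(17, 6, -10); L, U the strict triangles.
T_GS = -(D+L)⁻¹U: row 0 first, T[0,2] = -(-6)/(17) = +0.3529; later rows by forward substitution.
  T[0,:] = [+0.0000 -0.2353 +0.3529]
  T[1,:] = [+0.0000 -0.1569 +1.2353]
  T[2,:] = [+0.0000 +0.1098 -0.5647]
moduli |λ_i(T)| = 0.7818, 0.0602, 0.0000.
ρ(T) = max|λ| = 0.7818; 0.7818 < 1: convergent.

yes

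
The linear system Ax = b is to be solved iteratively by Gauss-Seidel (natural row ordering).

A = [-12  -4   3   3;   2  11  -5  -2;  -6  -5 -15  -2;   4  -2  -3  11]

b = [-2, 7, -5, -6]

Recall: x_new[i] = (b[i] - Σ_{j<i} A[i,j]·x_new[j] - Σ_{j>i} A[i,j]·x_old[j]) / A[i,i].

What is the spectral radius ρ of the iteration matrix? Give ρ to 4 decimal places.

Diagonal D = diag(-12, 11, -15, 11); L, U strict lower/upper.
GS T = -(D+L)⁻¹U: row 0 first, T[0,1] = -(-4)/(-12) = -0.3333; later rows by forward substitution.
  T[0,:] = [+0.0000 -0.3333 +0.2500 +0.2500]
  T[1,:] = [+0.0000 +0.0606 +0.4091 +0.1364]
  T[2,:] = [+0.0000 +0.1131 -0.2364 -0.2788]
  T[3,:] = [+0.0000 +0.1631 -0.0810 -0.1421]
moduli |λ_i(T)| = 0.5057, 0.1205, 0.1205, 0.0000.
ρ = 0.5057; 0.5057 < 1 ⇒ converges.

0.5057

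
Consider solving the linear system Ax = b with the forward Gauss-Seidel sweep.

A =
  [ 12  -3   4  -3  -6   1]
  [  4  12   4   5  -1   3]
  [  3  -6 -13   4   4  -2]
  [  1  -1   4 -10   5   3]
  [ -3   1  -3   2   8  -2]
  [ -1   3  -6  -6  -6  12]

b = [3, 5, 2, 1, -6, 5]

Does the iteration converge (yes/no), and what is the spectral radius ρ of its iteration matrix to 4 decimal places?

yes, ρ = 0.9261

A = D + L + U where D = diag(12, 12, -13, -10, 8, 12).
Gauss-Seidel: T = -(D+L)⁻¹U, row 0 first, T[0,1] = -(-3)/(12) = +0.2500; later rows by forward substitution.
  T[0,:] = [+0.0000, +0.2500, -0.3333, +0.2500, +0.5000, -0.0833]
  T[1,:] = [+0.0000, -0.0833, -0.2222, -0.5000, -0.0833, -0.2222]
  T[2,:] = [+0.0000, +0.0962, +0.0256, +0.5962, +0.4615, -0.0705]
  T[3,:] = [+0.0000, +0.0718, -0.0009, +0.3135, +0.7429, +0.2857]
  T[4,:] = [+0.0000, +0.1223, -0.0874, +0.3014, +0.1853, +0.1487]
  T[5,:] = [+0.0000, +0.1868, -0.0035, +0.7514, +0.7574, +0.2305]
|roots of det(T-λI)|: 0.9261, 0.3286, 0.1752, 0.0708, 0.0708, 0.0000.
ρ(T) = max|λ| = 0.9261; 0.9261 < 1 ⇒ converges.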